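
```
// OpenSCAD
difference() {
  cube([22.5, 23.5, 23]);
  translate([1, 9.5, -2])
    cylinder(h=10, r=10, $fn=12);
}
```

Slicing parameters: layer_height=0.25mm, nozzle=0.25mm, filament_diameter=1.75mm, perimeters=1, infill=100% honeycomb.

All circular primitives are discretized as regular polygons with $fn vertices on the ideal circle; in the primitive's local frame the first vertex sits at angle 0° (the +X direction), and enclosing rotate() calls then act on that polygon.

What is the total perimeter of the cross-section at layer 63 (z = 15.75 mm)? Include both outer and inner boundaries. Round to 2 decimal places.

92.00 mm

At z = 15.75 mm: the cube (footprint 22.5×23.5) is included at this height (perimeter 92.00 mm); the cylinder at (1, 9.5) is absent (z outside [-2, 8]); Subtracting the remaining from the first: none of the subtracted shapes is present at this height, so the 22.5×23.5 cube is unchanged — boundary = 92.00 mm. Overall, the cross-section is a single solid region. Total boundary length (outer) = 92.00 mm.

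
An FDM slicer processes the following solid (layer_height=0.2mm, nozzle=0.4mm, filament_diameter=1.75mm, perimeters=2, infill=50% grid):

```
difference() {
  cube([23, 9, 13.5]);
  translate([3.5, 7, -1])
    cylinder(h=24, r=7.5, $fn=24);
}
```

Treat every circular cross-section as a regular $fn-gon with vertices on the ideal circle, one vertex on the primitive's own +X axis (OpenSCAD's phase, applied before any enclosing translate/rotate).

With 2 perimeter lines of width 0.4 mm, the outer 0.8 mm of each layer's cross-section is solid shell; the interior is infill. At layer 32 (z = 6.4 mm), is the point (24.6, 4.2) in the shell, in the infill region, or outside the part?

At z = 6.4 mm: the cube is present — its section is the full 23×9 rectangle; the r=7.5 cylinder at (3.5, 7) contributes a regular 24-gon of circumradius 7.5; After the difference (first − rest): starting from the 23×9 cube, the r=7.5 cylinder at (3.5, 7) partially overlaps it — only the 88.92 mm² overlap (of its 174.70 mm²) is removed, clipping the outline — 2 connected regions. Overall, the cross-section has 2 separate islands. The nearest boundary edge runs (23.00, 9.00)→(23.00, 0.00); distance from the point to it = 1.60 mm. The point is not inside any of the regions above, so it lies outside the cross-section (1.60 mm from the nearest boundary).

outside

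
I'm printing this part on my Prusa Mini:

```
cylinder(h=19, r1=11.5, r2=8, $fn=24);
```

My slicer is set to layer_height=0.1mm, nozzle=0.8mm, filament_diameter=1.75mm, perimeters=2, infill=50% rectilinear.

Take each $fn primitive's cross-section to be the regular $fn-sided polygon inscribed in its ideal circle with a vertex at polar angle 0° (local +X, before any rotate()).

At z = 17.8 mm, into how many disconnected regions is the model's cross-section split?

At z = 17.8 mm: the cone: at t=0.937 of its height the radius interpolates to r₁+(r₂−r₁)t = 8.221, giving a regular 24-gon of that circumradius. The result has 1 disconnected region.

1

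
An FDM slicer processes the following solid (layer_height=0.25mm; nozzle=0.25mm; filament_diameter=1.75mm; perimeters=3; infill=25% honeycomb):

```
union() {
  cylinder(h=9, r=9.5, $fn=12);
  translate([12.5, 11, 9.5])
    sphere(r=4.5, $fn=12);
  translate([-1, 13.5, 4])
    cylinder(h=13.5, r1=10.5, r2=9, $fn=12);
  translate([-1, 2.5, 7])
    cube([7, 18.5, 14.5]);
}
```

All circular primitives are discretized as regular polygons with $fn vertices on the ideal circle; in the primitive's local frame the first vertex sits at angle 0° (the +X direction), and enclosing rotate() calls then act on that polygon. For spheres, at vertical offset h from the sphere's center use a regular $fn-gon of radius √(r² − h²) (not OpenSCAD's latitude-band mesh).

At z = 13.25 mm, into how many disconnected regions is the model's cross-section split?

At z = 13.25 mm: the cylinder is not intersected at this z (z outside [0, 9]); the sphere at (12.5, 11): section is a regular 12-gon, circumradius = √(r²−h²) = √(4.5²−3.75²) = 2.487; the cone at (-1, 13.5) (r1=10.5→r2=9) has section circumradius 9.472 here — a regular 12-gon; the cube at (-1, 2.5) is present — its section is the full 7×18.5 rectangle; Combining (union): the regions partially overlap (shared area 109.15 mm²), so overlapping operands fuse into one piece — 2 connected regions. The result has 2 disconnected regions.

2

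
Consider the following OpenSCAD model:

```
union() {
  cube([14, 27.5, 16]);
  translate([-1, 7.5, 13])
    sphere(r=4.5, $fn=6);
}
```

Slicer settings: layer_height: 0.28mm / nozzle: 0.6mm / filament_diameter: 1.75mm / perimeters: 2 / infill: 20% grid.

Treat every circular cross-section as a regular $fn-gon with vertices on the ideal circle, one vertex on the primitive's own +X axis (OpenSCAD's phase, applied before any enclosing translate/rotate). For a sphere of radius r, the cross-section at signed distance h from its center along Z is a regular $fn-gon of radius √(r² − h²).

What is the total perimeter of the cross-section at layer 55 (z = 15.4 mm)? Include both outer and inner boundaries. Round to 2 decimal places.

89.83 mm

At z = 15.4 mm: the cube (footprint 14×27.5) is included at this height (perimeter 83.00 mm); the r=4.5 sphere at (-1, 7.5) slices to a regular 6-gon of circumradius 3.807 (√(r²−h²) with h=2.4 from center) (perimeter = 2·6·3.807·sin(180°/6) = 22.84 mm); Merging all regions: the regions partially overlap (shared area 12.23 mm²), so the edge portions inside another operand are dropped and the merged outline is re-measured after clipping — boundary = 89.83 mm. Overall, the cross-section is a single solid region. Total boundary length (outer) = 89.83 mm.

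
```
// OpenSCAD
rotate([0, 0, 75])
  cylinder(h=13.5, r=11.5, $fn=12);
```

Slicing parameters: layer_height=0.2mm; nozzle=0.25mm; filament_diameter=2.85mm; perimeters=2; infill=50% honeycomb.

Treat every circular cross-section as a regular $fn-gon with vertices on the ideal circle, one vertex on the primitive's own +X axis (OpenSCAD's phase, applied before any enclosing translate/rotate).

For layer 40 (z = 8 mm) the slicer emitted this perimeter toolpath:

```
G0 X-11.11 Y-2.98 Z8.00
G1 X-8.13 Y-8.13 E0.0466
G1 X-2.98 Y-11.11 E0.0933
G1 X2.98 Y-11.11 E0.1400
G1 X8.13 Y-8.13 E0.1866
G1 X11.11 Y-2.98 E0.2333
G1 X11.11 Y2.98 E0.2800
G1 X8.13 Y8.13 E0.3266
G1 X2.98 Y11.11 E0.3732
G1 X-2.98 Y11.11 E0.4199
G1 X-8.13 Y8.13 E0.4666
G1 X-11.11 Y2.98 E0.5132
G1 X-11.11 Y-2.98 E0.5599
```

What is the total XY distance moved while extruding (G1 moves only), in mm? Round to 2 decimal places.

71.44 mm

Sum the Euclidean lengths of each G1 segment: total = 71.44 mm.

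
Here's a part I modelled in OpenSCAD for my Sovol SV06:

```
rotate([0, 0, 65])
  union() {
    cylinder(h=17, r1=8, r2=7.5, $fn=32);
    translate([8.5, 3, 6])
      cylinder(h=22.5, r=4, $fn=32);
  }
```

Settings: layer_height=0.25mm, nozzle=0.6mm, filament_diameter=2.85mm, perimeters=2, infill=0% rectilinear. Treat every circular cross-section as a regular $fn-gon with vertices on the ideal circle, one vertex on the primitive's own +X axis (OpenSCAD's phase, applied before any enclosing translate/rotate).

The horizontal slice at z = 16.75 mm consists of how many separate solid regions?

At z = 16.75 mm: the cone: at t=0.985 of its height the radius interpolates to r₁+(r₂−r₁)t = 7.507, giving a regular 32-gon of that circumradius; the r=4 cylinder at (8.5, 3) contributes a regular 32-gon of circumradius 4; Combining (union): the regions partially overlap (shared area 11.13 mm²), so overlapping operands fuse into one piece — 1 connected region; (whole slice rotated 65° about Z — lengths, areas and connectivity unchanged). The result has 1 disconnected region.

1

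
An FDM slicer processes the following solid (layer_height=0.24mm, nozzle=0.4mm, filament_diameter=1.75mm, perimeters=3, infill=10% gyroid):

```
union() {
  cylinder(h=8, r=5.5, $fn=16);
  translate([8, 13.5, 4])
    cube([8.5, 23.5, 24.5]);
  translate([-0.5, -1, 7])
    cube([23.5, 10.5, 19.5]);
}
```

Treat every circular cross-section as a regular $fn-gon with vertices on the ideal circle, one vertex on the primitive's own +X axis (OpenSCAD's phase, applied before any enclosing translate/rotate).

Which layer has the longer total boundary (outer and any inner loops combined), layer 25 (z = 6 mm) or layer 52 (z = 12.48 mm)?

Layer 25 (z = 6): the cylinder: section is a regular 16-gon, circumradius r=5.5 (perimeter = 2·16·5.500·sin(180°/16) = 34.34 mm); the cube at (8, 13.5) is present — its section is the full 8.5×23.5 rectangle (perimeter 64.00 mm); the cube at (-0.5, -1) is absent (z outside [7, 26.5]); Combining (union): the 2 present regions are separate (no shared area or edge), so areas and boundary lengths simply add and each stays a separate island — boundary = 98.34 mm. So its perimeter = 98.34 mm. Layer 52 (z = 12.48): the cylinder is absent (z outside [0, 8]); the 8.5×23.5 cube at (8, 13.5) contributes its full rectangle (perimeter 64.00 mm); the cube at (-0.5, -1) (footprint 23.5×10.5) is included at this height (perimeter 68.00 mm); Taking the union: the 2 present regions are separate (no shared area or edge), so areas and boundary lengths simply add and each stays a separate island — boundary = 132.00 mm. So its perimeter = 132.00 mm. Layer 52 is larger (132.00 vs 98.34 mm).

layer 52 (z = 12.48 mm)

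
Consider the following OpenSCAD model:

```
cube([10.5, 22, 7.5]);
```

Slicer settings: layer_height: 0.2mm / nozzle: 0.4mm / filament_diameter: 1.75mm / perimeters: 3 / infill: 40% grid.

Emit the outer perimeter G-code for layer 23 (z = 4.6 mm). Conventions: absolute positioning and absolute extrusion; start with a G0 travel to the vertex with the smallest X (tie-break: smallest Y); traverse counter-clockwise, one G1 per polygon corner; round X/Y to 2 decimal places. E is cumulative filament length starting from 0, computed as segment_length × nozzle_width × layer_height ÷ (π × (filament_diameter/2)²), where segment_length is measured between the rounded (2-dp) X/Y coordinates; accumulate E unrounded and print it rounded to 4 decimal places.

G0 X0.00 Y0.00 Z4.60
G1 X10.50 Y0.00 E0.3492
G1 X10.50 Y22.00 E1.0810
G1 X0.00 Y22.00 E1.4302
G1 X0.00 Y0.00 E2.1619

At z = 4.6 mm: the cube is present — its section is the full 10.5×22 rectangle. The outline is a single polygon with 4 vertices. Extrusion per mm of travel: 0.4 × 0.2 / (π × 0.875²) = 0.033260. Accumulating E over each segment gives final E = 2.1619.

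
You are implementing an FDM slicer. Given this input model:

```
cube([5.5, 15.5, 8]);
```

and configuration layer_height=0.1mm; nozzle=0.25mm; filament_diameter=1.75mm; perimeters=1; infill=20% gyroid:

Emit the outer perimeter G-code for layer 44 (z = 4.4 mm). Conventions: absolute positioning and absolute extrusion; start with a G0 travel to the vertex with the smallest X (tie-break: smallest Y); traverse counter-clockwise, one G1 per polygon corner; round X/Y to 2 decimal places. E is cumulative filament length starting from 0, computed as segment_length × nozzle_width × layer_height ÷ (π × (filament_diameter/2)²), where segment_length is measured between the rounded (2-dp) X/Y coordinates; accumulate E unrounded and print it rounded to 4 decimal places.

At z = 4.4 mm: the 5.5×15.5 cube contributes its full rectangle. The outline is a single polygon with 4 vertices. Extrusion per mm of travel: 0.25 × 0.1 / (π × 0.875²) = 0.010394. Accumulating E over each segment gives final E = 0.4365.

G0 X0.00 Y0.00 Z4.40
G1 X5.50 Y0.00 E0.0572
G1 X5.50 Y15.50 E0.2183
G1 X0.00 Y15.50 E0.2754
G1 X0.00 Y0.00 E0.4365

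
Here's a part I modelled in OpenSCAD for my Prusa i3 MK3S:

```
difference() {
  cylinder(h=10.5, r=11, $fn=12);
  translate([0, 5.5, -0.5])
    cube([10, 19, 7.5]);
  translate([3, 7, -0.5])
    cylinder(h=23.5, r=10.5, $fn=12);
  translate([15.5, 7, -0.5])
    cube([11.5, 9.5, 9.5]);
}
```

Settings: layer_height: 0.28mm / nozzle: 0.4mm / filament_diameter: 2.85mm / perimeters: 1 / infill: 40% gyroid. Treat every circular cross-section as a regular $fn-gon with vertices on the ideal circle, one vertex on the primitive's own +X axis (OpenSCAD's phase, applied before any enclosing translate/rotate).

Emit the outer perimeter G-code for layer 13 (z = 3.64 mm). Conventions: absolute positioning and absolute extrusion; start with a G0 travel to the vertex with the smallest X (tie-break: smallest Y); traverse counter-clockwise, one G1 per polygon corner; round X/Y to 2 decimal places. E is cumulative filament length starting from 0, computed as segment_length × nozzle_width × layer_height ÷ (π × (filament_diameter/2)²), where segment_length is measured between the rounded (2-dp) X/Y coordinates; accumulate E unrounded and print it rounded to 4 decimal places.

G0 X-11.00 Y0.00 Z3.64
G1 X-9.53 Y-5.50 E0.1000
G1 X-5.50 Y-9.53 E0.2000
G1 X0.00 Y-11.00 E0.3000
G1 X5.50 Y-9.53 E0.3999
G1 X9.53 Y-5.50 E0.5000
G1 X11.00 Y0.00 E0.5999
G1 X10.86 Y0.52 E0.6094
G1 X8.25 Y-2.09 E0.6742
G1 X3.00 Y-3.50 E0.7696
G1 X-2.25 Y-2.09 E0.8651
G1 X-6.09 Y1.75 E0.9604
G1 X-7.50 Y7.00 E1.0558
G1 X-7.31 Y7.72 E1.0689
G1 X-9.53 Y5.50 E1.1240
G1 X-11.00 Y0.00 E1.2240

At z = 3.64 mm: the cylinder: section is a regular 12-gon, circumradius r=11; the cube at (0, 5.5) is present — its section is the full 10×19 rectangle; the cylinder at (3, 7): section is a regular 12-gon, circumradius r=10.5; the 11.5×9.5 cube at (15.5, 7) contributes its full rectangle; Subtracting the remaining from the first: starting from the r=11 cylinder, the 10×19 cube at (0, 5.5) partially overlaps it — only the 34.30 mm² overlap (of its 190.00 mm²) is removed, clipping the outline; the r=10.5 cylinder at (3, 7) partially overlaps it — only the 155.79 mm² overlap (of its 330.75 mm²) is removed, clipping the outline; the 11.5×9.5 cube at (15.5, 7) misses the remaining region (no effect) — 1 connected region. The outline is a single polygon with 15 vertices. Extrusion per mm of travel: 0.4 × 0.28 / (π × 1.425²) = 0.017557. Accumulating E over each segment gives final E = 1.2240.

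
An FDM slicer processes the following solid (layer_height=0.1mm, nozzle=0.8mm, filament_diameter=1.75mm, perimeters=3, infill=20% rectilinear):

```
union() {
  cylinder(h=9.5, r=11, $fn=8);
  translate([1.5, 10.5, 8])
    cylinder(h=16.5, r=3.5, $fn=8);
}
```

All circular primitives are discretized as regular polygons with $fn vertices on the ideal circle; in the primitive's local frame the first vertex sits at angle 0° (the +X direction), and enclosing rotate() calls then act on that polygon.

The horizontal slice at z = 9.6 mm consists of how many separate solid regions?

At z = 9.6 mm: the cylinder does not reach this height (z outside [0, 9.5]); the r=3.5 cylinder at (1.5, 10.5) gives a regular 8-gon of circumradius 3.5 (constant along its height); Merging all regions: only the r=3.5 cylinder at (1.5, 10.5) is present, so the union is just that shape — 1 connected region. The result has 1 disconnected region.

1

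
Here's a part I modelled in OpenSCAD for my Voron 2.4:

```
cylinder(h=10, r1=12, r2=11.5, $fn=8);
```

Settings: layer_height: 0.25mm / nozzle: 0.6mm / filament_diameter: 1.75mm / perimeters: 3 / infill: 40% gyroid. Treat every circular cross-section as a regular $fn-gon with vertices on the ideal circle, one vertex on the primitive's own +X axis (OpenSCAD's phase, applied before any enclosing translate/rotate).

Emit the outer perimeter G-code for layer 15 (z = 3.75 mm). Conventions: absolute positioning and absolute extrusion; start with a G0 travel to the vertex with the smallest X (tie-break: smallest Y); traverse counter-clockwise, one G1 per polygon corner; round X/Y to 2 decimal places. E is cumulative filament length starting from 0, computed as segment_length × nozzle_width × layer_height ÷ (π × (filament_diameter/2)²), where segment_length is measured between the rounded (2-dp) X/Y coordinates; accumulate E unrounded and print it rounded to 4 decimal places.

At z = 3.75 mm: the cone (r1=12→r2=11.5) has section circumradius 11.812 here — a regular 8-gon. The outline is a single polygon with 8 vertices. Extrusion per mm of travel: 0.6 × 0.25 / (π × 0.875²) = 0.062363. Accumulating E over each segment gives final E = 4.5093.

G0 X-11.81 Y0.00 Z3.75
G1 X-8.35 Y-8.35 E0.5637
G1 X0.00 Y-11.81 E1.1273
G1 X8.35 Y-8.35 E1.6910
G1 X11.81 Y0.00 E2.2547
G1 X8.35 Y8.35 E2.8183
G1 X0.00 Y11.81 E3.3820
G1 X-8.35 Y8.35 E3.9457
G1 X-11.81 Y0.00 E4.5093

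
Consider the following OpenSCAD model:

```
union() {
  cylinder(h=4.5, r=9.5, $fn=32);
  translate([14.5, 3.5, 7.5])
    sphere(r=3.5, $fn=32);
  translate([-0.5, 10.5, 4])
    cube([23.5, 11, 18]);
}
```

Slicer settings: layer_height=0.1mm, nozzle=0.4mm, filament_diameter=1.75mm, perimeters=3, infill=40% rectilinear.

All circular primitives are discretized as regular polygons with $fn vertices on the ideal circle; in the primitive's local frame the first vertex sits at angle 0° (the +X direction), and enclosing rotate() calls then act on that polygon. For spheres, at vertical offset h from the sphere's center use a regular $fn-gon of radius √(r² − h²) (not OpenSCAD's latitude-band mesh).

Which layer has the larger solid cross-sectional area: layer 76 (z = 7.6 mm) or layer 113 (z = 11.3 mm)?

Layer 76 (z = 7.6): the cylinder is absent (z outside [0, 4.5]); the r=3.5 sphere at (14.5, 3.5) slices to a regular 32-gon of circumradius 3.499 (√(r²−h²) with h=0.1 from center) (area = (32/2)·3.499²·sin(360°/32) = 38.21 mm²); the cube at (-0.5, 10.5) is present — its section is the full 23.5×11 rectangle (area 258.50 mm²); Combining (union): the 2 present regions are separate (no shared area or edge), so areas and boundary lengths simply add and each stays a separate island — area = 296.71 mm². So its area = 296.71 mm². Layer 113 (z = 11.3): the cylinder is not intersected at this z (z outside [0, 4.5]); the sphere at (14.5, 3.5) is not intersected at this z (|z−center|=3.800 > r=3.5); the cube at (-0.5, 10.5) (footprint 23.5×11) is included at this height (area 258.50 mm²); Taking the union: only the 23.5×11 cube at (-0.5, 10.5) is present, so the union is just that shape — area = 258.50 mm². So its area = 258.50 mm². Layer 76 is larger (296.71 vs 258.50 mm²).

layer 76 (z = 7.6 mm)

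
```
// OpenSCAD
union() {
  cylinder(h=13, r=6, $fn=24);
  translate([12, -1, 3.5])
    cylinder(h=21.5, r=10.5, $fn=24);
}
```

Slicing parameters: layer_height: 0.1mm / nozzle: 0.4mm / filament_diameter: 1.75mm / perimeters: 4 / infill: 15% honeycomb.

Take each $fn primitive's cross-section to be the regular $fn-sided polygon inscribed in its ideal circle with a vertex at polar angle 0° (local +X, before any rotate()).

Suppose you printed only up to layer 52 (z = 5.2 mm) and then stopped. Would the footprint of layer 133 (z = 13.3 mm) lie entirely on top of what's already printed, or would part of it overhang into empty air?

entirely on top

Compare the two slices. At z = 5.2: the r=6 cylinder contributes a regular 24-gon of circumradius 6 (area = (24/2)·6.000²·sin(360°/24) = 111.81 mm²); the cylinder at (12, -1): section is a regular 24-gon, circumradius r=10.5 (area = (24/2)·10.500²·sin(360°/24) = 342.42 mm²); Merging all regions: the regions partially overlap — summed areas 454.23 mm² minus the doubly-counted overlap 31.55 mm² gives 422.67 mm² — area = 422.67 mm². At z = 13.3: the cylinder is absent (z outside [0, 13]); the cylinder at (12, -1): section is a regular 24-gon, circumradius r=10.5 (area = (24/2)·10.500²·sin(360°/24) = 342.42 mm²); Merging all regions: only the r=10.5 cylinder at (12, -1) is present, so the union is just that shape — area = 342.42 mm². Checking containment: the cross-section at z = 13.3 is a subset of the cross-section at z = 5.2.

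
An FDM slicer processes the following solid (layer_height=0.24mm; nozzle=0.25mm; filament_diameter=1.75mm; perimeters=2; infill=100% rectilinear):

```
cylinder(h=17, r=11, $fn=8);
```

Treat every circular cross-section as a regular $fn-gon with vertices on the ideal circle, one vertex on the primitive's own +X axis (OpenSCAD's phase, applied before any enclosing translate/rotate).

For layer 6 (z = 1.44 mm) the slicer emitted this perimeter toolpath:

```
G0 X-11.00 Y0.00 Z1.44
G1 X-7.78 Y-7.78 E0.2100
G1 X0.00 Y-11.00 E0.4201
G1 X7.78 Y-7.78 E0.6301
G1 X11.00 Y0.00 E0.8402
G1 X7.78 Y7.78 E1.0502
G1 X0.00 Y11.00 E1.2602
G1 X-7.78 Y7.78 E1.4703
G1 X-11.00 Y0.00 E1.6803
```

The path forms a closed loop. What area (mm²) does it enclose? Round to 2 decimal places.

Apply the shoelace formula to the sequence of (X, Y) vertices; enclosed area = 342.32 mm².

342.32 mm²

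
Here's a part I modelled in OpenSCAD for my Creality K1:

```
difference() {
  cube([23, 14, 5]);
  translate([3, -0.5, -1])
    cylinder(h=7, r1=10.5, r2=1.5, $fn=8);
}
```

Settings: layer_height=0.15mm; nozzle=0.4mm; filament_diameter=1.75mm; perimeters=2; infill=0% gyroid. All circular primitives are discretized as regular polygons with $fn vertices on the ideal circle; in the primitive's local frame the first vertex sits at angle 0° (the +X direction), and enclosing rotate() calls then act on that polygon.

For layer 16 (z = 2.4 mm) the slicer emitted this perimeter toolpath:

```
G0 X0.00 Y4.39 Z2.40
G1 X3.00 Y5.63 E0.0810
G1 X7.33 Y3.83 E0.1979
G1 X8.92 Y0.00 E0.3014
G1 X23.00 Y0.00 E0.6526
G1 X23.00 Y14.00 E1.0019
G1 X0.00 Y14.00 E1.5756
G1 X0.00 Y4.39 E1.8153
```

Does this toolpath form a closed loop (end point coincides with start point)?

Start point (G0): (0.00, 4.39). End point (last G1): the path returns to the start — closed.

yes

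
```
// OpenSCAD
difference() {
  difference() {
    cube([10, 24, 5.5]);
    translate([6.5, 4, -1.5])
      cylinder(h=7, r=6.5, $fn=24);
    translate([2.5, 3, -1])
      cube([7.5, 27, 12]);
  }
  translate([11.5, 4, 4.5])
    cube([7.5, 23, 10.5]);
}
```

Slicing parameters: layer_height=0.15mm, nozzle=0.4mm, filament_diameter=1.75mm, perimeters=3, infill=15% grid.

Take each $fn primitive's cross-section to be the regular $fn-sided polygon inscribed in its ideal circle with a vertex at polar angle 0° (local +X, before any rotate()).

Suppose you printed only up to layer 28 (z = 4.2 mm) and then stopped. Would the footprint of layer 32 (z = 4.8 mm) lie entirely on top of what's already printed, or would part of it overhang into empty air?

Compare the two slices. At z = 4.2: the cube (footprint 10×24) is included at this height (area 240.00 mm²); the r=6.5 cylinder at (6.5, 4) gives a regular 24-gon of circumradius 6.5 (constant along its height) (area = (24/2)·6.500²·sin(360°/24) = 131.22 mm²); the cube at (2.5, 3) is present — its section is the full 7.5×27 rectangle (area 202.50 mm²); After the difference (first − rest): starting from the 10×24 cube (240.00 mm²), the r=6.5 cylinder at (6.5, 4) partially overlaps it — only the 92.36 mm² overlap (of its 131.22 mm²) is removed, clipping the outline; the 7.5×27 cube at (2.5, 3) partially overlaps it — only the 104.45 mm² overlap (of its 202.50 mm²) is removed, clipping the outline — area = 43.19 mm²; the cube at (11.5, 4) is not intersected at this z (z outside [4.5, 15]); Taking the first minus the rest: none of the subtracted shapes is present at this height, so that combined region is unchanged — area = 43.19 mm². At z = 4.8: the cube is present — its section is the full 10×24 rectangle (area 240.00 mm²); the r=6.5 cylinder at (6.5, 4) gives a regular 24-gon of circumradius 6.5 (constant along its height) (area = (24/2)·6.500²·sin(360°/24) = 131.22 mm²); the cube at (2.5, 3) (footprint 7.5×27) is included at this height (area 202.50 mm²); Subtracting the remaining from the first: starting from the 10×24 cube (240.00 mm²), the r=6.5 cylinder at (6.5, 4) partially overlaps it — only the 92.36 mm² overlap (of its 131.22 mm²) is removed, clipping the outline; the 7.5×27 cube at (2.5, 3) partially overlaps it — only the 104.45 mm² overlap (of its 202.50 mm²) is removed, clipping the outline — area = 43.19 mm²; the cube at (11.5, 4) (footprint 7.5×23) is included at this height (area 172.50 mm²); Subtracting the remaining from the first: starting from the result so far (43.19 mm²), the 7.5×23 cube at (11.5, 4) misses the remaining region (no effect) — area = 43.19 mm². Checking containment: the cross-section at z = 4.8 is a subset of the cross-section at z = 4.2.

entirely on top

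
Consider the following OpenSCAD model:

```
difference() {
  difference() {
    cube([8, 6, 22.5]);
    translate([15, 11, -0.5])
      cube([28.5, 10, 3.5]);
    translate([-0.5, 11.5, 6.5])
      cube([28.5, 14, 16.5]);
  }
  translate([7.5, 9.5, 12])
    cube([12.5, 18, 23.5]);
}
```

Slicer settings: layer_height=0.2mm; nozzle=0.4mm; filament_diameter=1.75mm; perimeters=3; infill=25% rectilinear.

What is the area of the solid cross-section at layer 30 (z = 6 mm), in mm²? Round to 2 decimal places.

48.00 mm²

At z = 6 mm: the 8×6 cube contributes its full rectangle (area 48.00 mm²); the cube at (15, 11) does not reach this height (z outside [-0.5, 3]); the cube at (-0.5, 11.5) is not intersected at this z (z outside [6.5, 23]); Subtracting the remaining from the first: none of the subtracted shapes is present at this height, so the 8×6 cube is unchanged — area = 48.00 mm²; the cube at (7.5, 9.5) is not intersected at this z (z outside [12, 35.5]); Subtracting the remaining from the first: none of the subtracted shapes is present at this height, so the result so far is unchanged — area = 48.00 mm². Overall, the cross-section is a single solid region. Net area = 48.00 mm².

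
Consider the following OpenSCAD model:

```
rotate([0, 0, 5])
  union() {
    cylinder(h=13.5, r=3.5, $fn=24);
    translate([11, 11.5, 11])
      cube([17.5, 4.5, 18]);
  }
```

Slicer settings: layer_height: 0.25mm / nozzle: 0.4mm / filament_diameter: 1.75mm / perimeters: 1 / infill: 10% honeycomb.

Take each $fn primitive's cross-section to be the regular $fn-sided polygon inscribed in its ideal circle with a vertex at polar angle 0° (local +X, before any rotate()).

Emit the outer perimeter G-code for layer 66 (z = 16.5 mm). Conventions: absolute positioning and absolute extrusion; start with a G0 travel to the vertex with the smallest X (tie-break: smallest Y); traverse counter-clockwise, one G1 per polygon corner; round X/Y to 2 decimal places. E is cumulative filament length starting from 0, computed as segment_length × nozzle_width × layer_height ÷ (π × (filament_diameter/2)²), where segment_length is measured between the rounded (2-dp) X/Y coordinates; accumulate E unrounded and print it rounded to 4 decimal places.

G0 X9.56 Y16.90 Z16.50
G1 X9.96 Y12.41 E0.1874
G1 X27.39 Y13.94 E0.9149
G1 X27.00 Y18.42 E1.1018
G1 X9.56 Y16.90 E1.8296

At z = 16.5 mm: the cylinder does not reach this height (z outside [0, 13.5]); the 17.5×4.5 cube at (11, 11.5) contributes its full rectangle; Combining (union): only the 17.5×4.5 cube at (11, 11.5) is present, so the union is just that shape — 1 connected region; (whole slice rotated 5° about Z — lengths, areas and connectivity unchanged). The outline is a single polygon with 4 vertices. Extrusion per mm of travel: 0.4 × 0.25 / (π × 0.875²) = 0.041575. Accumulating E over each segment gives final E = 1.8296.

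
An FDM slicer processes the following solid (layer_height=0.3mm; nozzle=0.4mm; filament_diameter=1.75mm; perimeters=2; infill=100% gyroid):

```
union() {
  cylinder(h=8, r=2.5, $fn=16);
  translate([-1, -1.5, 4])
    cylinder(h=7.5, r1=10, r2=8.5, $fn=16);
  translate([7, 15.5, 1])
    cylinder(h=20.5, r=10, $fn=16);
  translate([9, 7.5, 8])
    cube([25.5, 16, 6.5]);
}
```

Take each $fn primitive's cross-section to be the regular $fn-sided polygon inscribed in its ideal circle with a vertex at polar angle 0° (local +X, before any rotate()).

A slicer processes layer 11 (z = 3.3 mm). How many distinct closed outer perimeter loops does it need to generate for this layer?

At z = 3.3 mm: the r=2.5 cylinder gives a regular 16-gon of circumradius 2.5 (constant along its height); the cone at (-1, -1.5) is absent (z outside [4, 11.5]); the r=10 cylinder at (7, 15.5) contributes a regular 16-gon of circumradius 10; the cube at (9, 7.5) is absent (z outside [8, 14.5]); Taking the union: the 2 present regions are separate (no shared area or edge), so areas and boundary lengths simply add and each stays a separate island — 2 connected regions. The result has 2 disconnected regions.

2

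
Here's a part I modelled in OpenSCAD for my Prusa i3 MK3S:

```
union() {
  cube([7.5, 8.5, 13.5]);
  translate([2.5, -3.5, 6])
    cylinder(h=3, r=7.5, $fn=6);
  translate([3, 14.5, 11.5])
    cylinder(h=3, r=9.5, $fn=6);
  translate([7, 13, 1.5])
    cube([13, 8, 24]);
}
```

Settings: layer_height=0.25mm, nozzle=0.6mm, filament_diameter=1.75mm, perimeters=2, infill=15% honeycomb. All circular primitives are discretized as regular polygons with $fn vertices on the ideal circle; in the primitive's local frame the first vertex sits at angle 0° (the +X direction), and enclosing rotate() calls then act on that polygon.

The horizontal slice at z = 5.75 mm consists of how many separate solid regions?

At z = 5.75 mm: the 7.5×8.5 cube contributes its full rectangle; the cylinder at (2.5, -3.5) is not intersected at this z (z outside [6, 9]); the cylinder at (3, 14.5) does not reach this height (z outside [11.5, 14.5]); the cube at (7, 13) (footprint 13×8) is included at this height; Merging all regions: the 2 present regions are separate (no shared area or edge), so areas and boundary lengths simply add and each stays a separate island — 2 connected regions. The result has 2 disconnected regions.

2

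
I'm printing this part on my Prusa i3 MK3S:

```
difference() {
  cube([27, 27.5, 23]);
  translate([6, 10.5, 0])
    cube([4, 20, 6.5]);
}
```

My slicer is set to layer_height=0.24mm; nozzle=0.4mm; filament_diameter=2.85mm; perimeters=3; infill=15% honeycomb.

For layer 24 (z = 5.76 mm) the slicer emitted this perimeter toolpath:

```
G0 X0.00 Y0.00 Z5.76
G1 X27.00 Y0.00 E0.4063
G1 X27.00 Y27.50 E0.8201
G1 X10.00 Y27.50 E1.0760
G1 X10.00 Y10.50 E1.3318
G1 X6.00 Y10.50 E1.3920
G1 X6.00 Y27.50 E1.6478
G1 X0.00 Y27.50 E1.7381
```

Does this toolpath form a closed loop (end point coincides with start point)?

Start point (G0): (0.00, 0.00). End point (last G1): the path does not return to the start — open.

no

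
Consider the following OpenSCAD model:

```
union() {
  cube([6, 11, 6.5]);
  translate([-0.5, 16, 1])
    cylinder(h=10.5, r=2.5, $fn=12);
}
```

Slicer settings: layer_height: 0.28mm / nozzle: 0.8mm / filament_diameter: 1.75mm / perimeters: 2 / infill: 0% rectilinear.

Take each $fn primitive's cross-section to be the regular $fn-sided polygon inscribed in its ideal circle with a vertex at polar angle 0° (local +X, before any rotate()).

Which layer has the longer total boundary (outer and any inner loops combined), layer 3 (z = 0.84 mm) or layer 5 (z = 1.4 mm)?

Layer 3 (z = 0.84): the cube (footprint 6×11) is included at this height (perimeter 34.00 mm); the cylinder at (-0.5, 16) is not intersected at this z (z outside [1, 11.5]); Taking the union: only the 6×11 cube is present, so the union is just that shape — boundary = 34.00 mm. So its perimeter = 34.00 mm. Layer 5 (z = 1.4): the cube is present — its section is the full 6×11 rectangle (perimeter 34.00 mm); the r=2.5 cylinder at (-0.5, 16) contributes a regular 12-gon of circumradius 2.5 (perimeter = 2·12·2.500·sin(180°/12) = 15.53 mm); Taking the union: the 2 present regions are separate (no shared area or edge), so areas and boundary lengths simply add and each stays a separate island — boundary = 49.53 mm. So its perimeter = 49.53 mm. Layer 5 is larger (49.53 vs 34.00 mm).

layer 5 (z = 1.4 mm)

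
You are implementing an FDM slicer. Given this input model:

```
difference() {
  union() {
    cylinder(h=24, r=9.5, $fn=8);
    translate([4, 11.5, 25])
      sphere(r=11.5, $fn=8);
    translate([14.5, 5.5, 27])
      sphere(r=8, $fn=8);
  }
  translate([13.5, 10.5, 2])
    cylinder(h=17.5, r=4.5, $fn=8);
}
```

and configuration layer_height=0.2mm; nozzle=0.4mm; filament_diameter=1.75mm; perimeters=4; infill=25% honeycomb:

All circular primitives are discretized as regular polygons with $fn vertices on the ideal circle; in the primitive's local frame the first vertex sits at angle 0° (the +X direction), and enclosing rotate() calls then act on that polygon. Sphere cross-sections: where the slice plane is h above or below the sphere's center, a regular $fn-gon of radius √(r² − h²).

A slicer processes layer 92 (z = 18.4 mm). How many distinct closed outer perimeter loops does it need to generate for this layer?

1

At z = 18.4 mm: the cylinder: section is a regular 8-gon, circumradius r=9.5; the r=11.5 sphere at (4, 11.5) slices to a regular 8-gon of circumradius 9.418 (√(r²−h²) with h=6.6 from center); the sphere at (14.5, 5.5) does not reach this height (|z−center|=8.600 > r=8); Combining (union): the regions partially overlap (shared area 52.44 mm²), so overlapping operands fuse into one piece — 1 connected region; the r=4.5 cylinder at (13.5, 10.5) contributes a regular 8-gon of circumradius 4.5; Taking the first minus the rest: starting from the result so far, the r=4.5 cylinder at (13.5, 10.5) partially overlaps it — only the 20.49 mm² overlap (of its 57.28 mm²) is removed, clipping the outline — 1 connected region. The result has 1 disconnected region.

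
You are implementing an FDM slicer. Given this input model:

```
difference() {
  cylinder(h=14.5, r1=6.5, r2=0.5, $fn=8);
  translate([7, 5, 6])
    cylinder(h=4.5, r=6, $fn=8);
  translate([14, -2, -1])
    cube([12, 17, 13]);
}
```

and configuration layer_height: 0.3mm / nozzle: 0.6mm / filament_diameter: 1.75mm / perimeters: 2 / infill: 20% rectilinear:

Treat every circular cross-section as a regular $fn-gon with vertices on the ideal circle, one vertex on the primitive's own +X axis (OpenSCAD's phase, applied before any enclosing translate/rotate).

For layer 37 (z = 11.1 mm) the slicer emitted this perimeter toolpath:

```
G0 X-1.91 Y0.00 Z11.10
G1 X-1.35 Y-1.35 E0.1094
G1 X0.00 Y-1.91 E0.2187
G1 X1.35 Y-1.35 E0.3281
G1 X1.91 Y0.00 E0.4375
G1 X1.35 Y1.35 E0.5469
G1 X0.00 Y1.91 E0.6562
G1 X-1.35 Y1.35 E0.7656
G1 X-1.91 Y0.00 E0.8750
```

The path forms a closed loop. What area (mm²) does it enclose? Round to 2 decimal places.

10.31 mm²

Apply the shoelace formula to the sequence of (X, Y) vertices; enclosed area = 10.31 mm².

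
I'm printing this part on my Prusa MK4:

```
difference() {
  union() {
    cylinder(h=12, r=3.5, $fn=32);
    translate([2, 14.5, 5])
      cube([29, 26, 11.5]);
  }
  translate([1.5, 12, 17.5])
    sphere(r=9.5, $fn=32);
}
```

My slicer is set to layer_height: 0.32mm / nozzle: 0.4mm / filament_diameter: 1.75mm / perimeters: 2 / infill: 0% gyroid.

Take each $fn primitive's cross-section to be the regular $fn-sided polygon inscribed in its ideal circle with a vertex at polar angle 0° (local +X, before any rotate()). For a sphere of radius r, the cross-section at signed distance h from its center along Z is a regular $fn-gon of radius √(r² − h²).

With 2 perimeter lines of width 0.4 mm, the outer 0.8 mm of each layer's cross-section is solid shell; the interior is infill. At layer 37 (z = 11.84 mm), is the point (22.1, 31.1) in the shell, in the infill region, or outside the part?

At z = 11.84 mm: the r=3.5 cylinder gives a regular 32-gon of circumradius 3.5 (constant along its height); the cube at (2, 14.5) is present — its section is the full 29×26 rectangle; Merging all regions: the 2 present regions are separate (no shared area or edge), so areas and boundary lengths simply add and each stays a separate island — 2 connected regions; the r=9.5 sphere at (1.5, 12) contributes a regular 32-gon of circumradius √(9.5²−5.66²) = 7.630; After the difference (first − rest): starting from the result so far, the r=9.5 sphere at (1.5, 12) partially overlaps it — only the 24.21 mm² overlap (of its 181.71 mm²) is removed, clipping the outline — 2 connected regions. Overall, the cross-section has 2 separate islands. The nearest boundary edge runs (31.00, 40.50)→(31.00, 14.50); distance from the point to it = 8.90 mm. (Shell/infill is judged within the island containing the point — the largest one.) The point is inside the cross-section and 8.90 mm from the nearest boundary — more than the 0.8 mm shell width (2 × 0.4), so it's in the infill interior.

infill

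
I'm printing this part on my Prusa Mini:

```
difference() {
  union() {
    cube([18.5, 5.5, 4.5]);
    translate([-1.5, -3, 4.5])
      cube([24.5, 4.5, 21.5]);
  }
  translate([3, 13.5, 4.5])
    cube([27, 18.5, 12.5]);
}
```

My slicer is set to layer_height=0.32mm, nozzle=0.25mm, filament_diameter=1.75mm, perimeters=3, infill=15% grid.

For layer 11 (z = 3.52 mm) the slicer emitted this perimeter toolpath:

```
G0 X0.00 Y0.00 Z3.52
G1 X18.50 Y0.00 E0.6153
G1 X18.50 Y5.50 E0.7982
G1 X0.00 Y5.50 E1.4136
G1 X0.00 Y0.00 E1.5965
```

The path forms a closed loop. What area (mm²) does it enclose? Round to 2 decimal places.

101.75 mm²

Apply the shoelace formula to the sequence of (X, Y) vertices; enclosed area = 101.75 mm².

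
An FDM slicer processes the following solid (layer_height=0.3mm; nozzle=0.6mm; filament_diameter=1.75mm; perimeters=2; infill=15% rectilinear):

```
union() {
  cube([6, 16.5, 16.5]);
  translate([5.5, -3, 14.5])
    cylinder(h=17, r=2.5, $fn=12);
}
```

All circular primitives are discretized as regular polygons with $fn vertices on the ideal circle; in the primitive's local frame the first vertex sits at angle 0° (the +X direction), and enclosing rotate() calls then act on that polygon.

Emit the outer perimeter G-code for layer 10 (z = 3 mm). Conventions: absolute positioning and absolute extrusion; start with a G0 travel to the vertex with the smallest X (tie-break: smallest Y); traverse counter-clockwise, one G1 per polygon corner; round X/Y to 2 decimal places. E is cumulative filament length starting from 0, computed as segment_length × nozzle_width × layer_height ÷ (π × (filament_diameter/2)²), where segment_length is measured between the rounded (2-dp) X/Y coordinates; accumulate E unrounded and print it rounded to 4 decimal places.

At z = 3 mm: the 6×16.5 cube contributes its full rectangle; the cylinder at (5.5, -3) does not reach this height (z outside [14.5, 31.5]); Taking the union: only the 6×16.5 cube is present, so the union is just that shape — 1 connected region. The outline is a single polygon with 4 vertices. Extrusion per mm of travel: 0.6 × 0.3 / (π × 0.875²) = 0.074835. Accumulating E over each segment gives final E = 3.3676.

G0 X0.00 Y0.00 Z3.00
G1 X6.00 Y0.00 E0.4490
G1 X6.00 Y16.50 E1.6838
G1 X0.00 Y16.50 E2.1328
G1 X0.00 Y0.00 E3.3676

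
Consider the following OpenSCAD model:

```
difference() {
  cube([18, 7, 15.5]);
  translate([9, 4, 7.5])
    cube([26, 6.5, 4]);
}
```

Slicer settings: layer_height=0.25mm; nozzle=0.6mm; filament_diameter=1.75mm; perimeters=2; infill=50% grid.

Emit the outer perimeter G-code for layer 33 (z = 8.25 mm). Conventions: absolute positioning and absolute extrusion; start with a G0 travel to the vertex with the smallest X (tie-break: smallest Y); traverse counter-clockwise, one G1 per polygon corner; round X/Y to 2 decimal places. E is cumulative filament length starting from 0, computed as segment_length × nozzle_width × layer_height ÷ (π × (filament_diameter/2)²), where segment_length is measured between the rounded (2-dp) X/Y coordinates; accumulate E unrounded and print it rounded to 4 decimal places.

G0 X0.00 Y0.00 Z8.25
G1 X18.00 Y0.00 E1.1225
G1 X18.00 Y4.00 E1.3720
G1 X9.00 Y4.00 E1.9332
G1 X9.00 Y7.00 E2.1203
G1 X0.00 Y7.00 E2.6816
G1 X0.00 Y0.00 E3.1181

At z = 8.25 mm: the cube is present — its section is the full 18×7 rectangle; the cube at (9, 4) (footprint 26×6.5) is included at this height; Taking the first minus the rest: starting from the 18×7 cube, the 26×6.5 cube at (9, 4) partially overlaps it — only the 27.00 mm² overlap (of its 169.00 mm²) is removed, clipping the outline — 1 connected region. The outline is a single polygon with 6 vertices. Extrusion per mm of travel: 0.6 × 0.25 / (π × 0.875²) = 0.062363. Accumulating E over each segment gives final E = 3.1181.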